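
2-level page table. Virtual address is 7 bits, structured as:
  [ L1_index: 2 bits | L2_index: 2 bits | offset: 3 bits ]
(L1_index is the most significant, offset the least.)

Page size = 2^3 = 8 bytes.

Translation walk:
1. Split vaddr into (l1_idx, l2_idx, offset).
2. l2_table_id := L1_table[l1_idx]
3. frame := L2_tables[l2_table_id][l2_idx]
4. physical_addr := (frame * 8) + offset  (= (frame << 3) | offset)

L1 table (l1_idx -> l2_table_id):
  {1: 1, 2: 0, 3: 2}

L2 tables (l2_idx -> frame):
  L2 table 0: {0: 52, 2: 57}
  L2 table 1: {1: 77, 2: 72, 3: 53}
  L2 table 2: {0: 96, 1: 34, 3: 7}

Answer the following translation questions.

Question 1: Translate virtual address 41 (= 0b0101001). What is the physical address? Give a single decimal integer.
vaddr = 41 = 0b0101001
Split: l1_idx=1, l2_idx=1, offset=1
L1[1] = 1
L2[1][1] = 77
paddr = 77 * 8 + 1 = 617

Answer: 617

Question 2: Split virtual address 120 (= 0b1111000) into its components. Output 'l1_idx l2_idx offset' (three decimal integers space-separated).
vaddr = 120 = 0b1111000
  top 2 bits -> l1_idx = 3
  next 2 bits -> l2_idx = 3
  bottom 3 bits -> offset = 0

Answer: 3 3 0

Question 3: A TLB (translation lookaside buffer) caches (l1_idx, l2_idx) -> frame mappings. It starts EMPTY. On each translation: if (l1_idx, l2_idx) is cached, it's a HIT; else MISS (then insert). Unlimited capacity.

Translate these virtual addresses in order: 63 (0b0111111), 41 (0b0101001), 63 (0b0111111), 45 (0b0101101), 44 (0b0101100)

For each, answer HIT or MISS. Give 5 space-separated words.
Answer: MISS MISS HIT HIT HIT

Derivation:
vaddr=63: (1,3) not in TLB -> MISS, insert
vaddr=41: (1,1) not in TLB -> MISS, insert
vaddr=63: (1,3) in TLB -> HIT
vaddr=45: (1,1) in TLB -> HIT
vaddr=44: (1,1) in TLB -> HIT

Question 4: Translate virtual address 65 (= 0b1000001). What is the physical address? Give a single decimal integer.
vaddr = 65 = 0b1000001
Split: l1_idx=2, l2_idx=0, offset=1
L1[2] = 0
L2[0][0] = 52
paddr = 52 * 8 + 1 = 417

Answer: 417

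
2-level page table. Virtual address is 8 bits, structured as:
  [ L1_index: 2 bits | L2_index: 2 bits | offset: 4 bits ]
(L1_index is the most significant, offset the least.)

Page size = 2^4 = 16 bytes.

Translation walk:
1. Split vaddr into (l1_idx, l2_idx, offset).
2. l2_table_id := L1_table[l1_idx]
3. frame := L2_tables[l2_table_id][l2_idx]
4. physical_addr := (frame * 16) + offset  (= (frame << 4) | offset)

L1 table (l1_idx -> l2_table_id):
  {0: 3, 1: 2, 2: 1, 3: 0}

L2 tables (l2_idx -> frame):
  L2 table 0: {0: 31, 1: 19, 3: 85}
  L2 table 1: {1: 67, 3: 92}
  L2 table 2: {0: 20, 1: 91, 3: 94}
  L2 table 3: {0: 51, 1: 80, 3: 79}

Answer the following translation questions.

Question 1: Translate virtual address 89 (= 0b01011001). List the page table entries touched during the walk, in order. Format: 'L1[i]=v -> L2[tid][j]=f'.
vaddr = 89 = 0b01011001
Split: l1_idx=1, l2_idx=1, offset=9

Answer: L1[1]=2 -> L2[2][1]=91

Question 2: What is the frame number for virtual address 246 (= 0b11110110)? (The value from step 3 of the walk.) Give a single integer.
Answer: 85

Derivation:
vaddr = 246: l1_idx=3, l2_idx=3
L1[3] = 0; L2[0][3] = 85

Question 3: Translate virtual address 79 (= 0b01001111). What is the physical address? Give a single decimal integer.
Answer: 335

Derivation:
vaddr = 79 = 0b01001111
Split: l1_idx=1, l2_idx=0, offset=15
L1[1] = 2
L2[2][0] = 20
paddr = 20 * 16 + 15 = 335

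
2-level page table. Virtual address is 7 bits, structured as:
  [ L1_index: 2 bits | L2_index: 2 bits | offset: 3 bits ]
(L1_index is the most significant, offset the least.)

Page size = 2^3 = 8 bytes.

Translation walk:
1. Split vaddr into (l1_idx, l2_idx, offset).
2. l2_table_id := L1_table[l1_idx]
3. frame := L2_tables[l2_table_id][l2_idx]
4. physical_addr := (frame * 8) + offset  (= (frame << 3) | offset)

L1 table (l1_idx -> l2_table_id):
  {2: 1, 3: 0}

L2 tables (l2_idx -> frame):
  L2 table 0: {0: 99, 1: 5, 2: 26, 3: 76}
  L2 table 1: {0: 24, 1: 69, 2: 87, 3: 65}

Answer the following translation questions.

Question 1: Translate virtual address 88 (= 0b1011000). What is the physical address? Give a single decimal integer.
Answer: 520

Derivation:
vaddr = 88 = 0b1011000
Split: l1_idx=2, l2_idx=3, offset=0
L1[2] = 1
L2[1][3] = 65
paddr = 65 * 8 + 0 = 520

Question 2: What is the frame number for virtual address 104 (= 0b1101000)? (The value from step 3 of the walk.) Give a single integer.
vaddr = 104: l1_idx=3, l2_idx=1
L1[3] = 0; L2[0][1] = 5

Answer: 5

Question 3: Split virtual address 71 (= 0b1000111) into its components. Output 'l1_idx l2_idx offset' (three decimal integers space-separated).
vaddr = 71 = 0b1000111
  top 2 bits -> l1_idx = 2
  next 2 bits -> l2_idx = 0
  bottom 3 bits -> offset = 7

Answer: 2 0 7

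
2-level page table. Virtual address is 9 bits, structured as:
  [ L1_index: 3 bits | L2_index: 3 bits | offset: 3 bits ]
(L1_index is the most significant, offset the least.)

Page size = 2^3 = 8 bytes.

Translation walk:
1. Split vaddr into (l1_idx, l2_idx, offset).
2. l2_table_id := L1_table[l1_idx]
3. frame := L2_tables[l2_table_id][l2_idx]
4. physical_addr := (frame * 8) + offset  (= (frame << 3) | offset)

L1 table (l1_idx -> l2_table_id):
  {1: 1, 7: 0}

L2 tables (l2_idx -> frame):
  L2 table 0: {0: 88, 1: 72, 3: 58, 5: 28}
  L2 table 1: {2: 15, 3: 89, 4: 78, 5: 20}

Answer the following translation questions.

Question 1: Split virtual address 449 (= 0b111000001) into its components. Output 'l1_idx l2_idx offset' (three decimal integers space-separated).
Answer: 7 0 1

Derivation:
vaddr = 449 = 0b111000001
  top 3 bits -> l1_idx = 7
  next 3 bits -> l2_idx = 0
  bottom 3 bits -> offset = 1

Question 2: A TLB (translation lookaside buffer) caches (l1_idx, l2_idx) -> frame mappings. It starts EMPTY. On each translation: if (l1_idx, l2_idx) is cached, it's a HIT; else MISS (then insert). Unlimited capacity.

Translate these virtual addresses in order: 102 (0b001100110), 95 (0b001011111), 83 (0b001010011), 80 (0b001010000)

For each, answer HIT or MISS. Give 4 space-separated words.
vaddr=102: (1,4) not in TLB -> MISS, insert
vaddr=95: (1,3) not in TLB -> MISS, insert
vaddr=83: (1,2) not in TLB -> MISS, insert
vaddr=80: (1,2) in TLB -> HIT

Answer: MISS MISS MISS HIT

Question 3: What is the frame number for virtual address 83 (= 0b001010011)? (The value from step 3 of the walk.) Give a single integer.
vaddr = 83: l1_idx=1, l2_idx=2
L1[1] = 1; L2[1][2] = 15

Answer: 15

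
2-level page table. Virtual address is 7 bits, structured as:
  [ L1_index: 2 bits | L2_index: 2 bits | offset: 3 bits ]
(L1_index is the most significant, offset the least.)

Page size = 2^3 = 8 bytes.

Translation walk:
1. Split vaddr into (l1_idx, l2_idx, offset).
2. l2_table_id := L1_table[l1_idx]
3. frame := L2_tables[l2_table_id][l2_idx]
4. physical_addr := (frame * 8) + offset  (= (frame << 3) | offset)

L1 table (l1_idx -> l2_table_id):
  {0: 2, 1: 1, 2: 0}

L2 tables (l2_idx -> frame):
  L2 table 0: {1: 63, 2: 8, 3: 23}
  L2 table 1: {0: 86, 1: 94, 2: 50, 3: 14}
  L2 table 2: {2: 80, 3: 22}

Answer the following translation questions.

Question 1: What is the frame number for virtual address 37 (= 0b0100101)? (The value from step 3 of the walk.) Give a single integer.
vaddr = 37: l1_idx=1, l2_idx=0
L1[1] = 1; L2[1][0] = 86

Answer: 86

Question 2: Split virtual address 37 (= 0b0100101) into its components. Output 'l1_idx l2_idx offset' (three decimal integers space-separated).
vaddr = 37 = 0b0100101
  top 2 bits -> l1_idx = 1
  next 2 bits -> l2_idx = 0
  bottom 3 bits -> offset = 5

Answer: 1 0 5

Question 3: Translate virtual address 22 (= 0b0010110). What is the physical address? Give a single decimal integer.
vaddr = 22 = 0b0010110
Split: l1_idx=0, l2_idx=2, offset=6
L1[0] = 2
L2[2][2] = 80
paddr = 80 * 8 + 6 = 646

Answer: 646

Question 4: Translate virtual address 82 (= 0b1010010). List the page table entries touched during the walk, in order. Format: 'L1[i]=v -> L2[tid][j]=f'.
Answer: L1[2]=0 -> L2[0][2]=8

Derivation:
vaddr = 82 = 0b1010010
Split: l1_idx=2, l2_idx=2, offset=2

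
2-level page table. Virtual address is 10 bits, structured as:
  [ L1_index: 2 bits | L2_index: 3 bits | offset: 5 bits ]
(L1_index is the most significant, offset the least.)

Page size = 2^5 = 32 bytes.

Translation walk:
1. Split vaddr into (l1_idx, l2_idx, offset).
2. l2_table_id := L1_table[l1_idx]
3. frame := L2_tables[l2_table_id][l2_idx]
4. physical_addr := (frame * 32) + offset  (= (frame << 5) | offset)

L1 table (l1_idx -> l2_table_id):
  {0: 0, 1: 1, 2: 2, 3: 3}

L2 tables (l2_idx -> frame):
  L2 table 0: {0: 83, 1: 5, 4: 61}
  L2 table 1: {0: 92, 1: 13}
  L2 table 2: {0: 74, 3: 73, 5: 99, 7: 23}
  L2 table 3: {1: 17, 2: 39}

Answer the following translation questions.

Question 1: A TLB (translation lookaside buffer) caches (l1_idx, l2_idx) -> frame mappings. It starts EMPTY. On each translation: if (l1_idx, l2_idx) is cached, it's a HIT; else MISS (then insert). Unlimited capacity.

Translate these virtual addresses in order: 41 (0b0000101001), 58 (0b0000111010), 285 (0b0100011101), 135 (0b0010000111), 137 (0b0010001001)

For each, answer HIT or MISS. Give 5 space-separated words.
vaddr=41: (0,1) not in TLB -> MISS, insert
vaddr=58: (0,1) in TLB -> HIT
vaddr=285: (1,0) not in TLB -> MISS, insert
vaddr=135: (0,4) not in TLB -> MISS, insert
vaddr=137: (0,4) in TLB -> HIT

Answer: MISS HIT MISS MISS HIT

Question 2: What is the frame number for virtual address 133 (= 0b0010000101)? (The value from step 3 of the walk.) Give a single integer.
Answer: 61

Derivation:
vaddr = 133: l1_idx=0, l2_idx=4
L1[0] = 0; L2[0][4] = 61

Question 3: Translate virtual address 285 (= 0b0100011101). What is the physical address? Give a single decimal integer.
vaddr = 285 = 0b0100011101
Split: l1_idx=1, l2_idx=0, offset=29
L1[1] = 1
L2[1][0] = 92
paddr = 92 * 32 + 29 = 2973

Answer: 2973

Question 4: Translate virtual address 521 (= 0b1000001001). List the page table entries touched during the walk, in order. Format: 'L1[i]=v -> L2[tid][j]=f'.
vaddr = 521 = 0b1000001001
Split: l1_idx=2, l2_idx=0, offset=9

Answer: L1[2]=2 -> L2[2][0]=74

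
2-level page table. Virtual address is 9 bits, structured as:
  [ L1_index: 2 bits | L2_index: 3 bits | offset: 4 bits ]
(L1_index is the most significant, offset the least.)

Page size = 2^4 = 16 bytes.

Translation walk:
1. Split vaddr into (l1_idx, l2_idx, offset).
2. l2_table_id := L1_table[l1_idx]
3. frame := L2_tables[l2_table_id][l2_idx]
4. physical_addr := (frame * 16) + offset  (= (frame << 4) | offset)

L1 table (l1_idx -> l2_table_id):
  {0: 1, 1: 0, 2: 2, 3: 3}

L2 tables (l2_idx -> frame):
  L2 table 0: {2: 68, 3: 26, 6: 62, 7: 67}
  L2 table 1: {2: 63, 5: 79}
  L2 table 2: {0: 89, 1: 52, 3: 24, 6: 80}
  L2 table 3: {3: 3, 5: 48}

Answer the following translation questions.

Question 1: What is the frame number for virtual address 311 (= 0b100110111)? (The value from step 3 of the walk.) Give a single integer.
Answer: 24

Derivation:
vaddr = 311: l1_idx=2, l2_idx=3
L1[2] = 2; L2[2][3] = 24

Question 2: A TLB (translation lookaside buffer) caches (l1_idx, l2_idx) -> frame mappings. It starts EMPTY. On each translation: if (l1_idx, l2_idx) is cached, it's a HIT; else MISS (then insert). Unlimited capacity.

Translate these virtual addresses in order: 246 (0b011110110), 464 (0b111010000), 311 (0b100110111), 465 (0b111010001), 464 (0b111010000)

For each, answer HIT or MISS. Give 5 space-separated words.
vaddr=246: (1,7) not in TLB -> MISS, insert
vaddr=464: (3,5) not in TLB -> MISS, insert
vaddr=311: (2,3) not in TLB -> MISS, insert
vaddr=465: (3,5) in TLB -> HIT
vaddr=464: (3,5) in TLB -> HIT

Answer: MISS MISS MISS HIT HIT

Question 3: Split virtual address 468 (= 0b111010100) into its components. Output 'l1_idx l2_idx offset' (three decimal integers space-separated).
Answer: 3 5 4

Derivation:
vaddr = 468 = 0b111010100
  top 2 bits -> l1_idx = 3
  next 3 bits -> l2_idx = 5
  bottom 4 bits -> offset = 4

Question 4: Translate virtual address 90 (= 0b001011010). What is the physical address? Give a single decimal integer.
vaddr = 90 = 0b001011010
Split: l1_idx=0, l2_idx=5, offset=10
L1[0] = 1
L2[1][5] = 79
paddr = 79 * 16 + 10 = 1274

Answer: 1274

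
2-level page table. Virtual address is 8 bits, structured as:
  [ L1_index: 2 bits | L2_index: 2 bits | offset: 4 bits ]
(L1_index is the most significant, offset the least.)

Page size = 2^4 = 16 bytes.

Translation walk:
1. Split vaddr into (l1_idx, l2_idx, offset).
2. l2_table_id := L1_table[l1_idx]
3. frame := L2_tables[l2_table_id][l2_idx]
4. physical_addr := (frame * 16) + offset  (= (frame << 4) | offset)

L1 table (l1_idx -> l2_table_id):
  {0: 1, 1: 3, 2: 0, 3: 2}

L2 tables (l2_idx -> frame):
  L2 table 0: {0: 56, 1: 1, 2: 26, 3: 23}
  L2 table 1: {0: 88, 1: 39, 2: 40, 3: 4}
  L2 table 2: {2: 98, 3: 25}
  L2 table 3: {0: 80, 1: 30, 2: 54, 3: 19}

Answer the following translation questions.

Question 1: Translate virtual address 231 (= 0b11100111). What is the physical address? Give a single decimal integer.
vaddr = 231 = 0b11100111
Split: l1_idx=3, l2_idx=2, offset=7
L1[3] = 2
L2[2][2] = 98
paddr = 98 * 16 + 7 = 1575

Answer: 1575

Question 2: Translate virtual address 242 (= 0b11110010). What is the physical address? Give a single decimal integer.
Answer: 402

Derivation:
vaddr = 242 = 0b11110010
Split: l1_idx=3, l2_idx=3, offset=2
L1[3] = 2
L2[2][3] = 25
paddr = 25 * 16 + 2 = 402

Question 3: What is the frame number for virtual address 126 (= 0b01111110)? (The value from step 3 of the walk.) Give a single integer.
Answer: 19

Derivation:
vaddr = 126: l1_idx=1, l2_idx=3
L1[1] = 3; L2[3][3] = 19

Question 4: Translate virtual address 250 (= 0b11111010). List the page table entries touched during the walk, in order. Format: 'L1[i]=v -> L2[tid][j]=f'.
vaddr = 250 = 0b11111010
Split: l1_idx=3, l2_idx=3, offset=10

Answer: L1[3]=2 -> L2[2][3]=25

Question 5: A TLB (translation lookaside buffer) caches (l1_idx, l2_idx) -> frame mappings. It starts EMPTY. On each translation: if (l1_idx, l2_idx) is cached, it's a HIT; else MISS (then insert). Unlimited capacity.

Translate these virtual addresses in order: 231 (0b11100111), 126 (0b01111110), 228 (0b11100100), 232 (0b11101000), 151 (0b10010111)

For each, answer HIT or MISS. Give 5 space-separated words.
vaddr=231: (3,2) not in TLB -> MISS, insert
vaddr=126: (1,3) not in TLB -> MISS, insert
vaddr=228: (3,2) in TLB -> HIT
vaddr=232: (3,2) in TLB -> HIT
vaddr=151: (2,1) not in TLB -> MISS, insert

Answer: MISS MISS HIT HIT MISS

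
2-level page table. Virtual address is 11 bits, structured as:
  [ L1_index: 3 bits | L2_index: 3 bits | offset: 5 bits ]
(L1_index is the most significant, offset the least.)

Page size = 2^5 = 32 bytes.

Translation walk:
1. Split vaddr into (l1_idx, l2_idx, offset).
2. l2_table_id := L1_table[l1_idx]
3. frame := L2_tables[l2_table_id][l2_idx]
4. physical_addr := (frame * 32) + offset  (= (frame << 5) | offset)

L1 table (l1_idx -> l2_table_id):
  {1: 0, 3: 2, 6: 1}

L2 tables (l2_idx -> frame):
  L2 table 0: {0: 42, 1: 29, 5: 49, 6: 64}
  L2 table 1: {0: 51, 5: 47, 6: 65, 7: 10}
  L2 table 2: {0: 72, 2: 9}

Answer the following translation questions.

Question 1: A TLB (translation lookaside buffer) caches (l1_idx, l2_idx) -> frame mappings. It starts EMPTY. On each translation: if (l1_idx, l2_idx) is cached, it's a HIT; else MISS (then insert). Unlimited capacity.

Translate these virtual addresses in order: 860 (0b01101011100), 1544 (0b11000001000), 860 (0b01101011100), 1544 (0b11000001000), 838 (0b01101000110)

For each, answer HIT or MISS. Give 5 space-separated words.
vaddr=860: (3,2) not in TLB -> MISS, insert
vaddr=1544: (6,0) not in TLB -> MISS, insert
vaddr=860: (3,2) in TLB -> HIT
vaddr=1544: (6,0) in TLB -> HIT
vaddr=838: (3,2) in TLB -> HIT

Answer: MISS MISS HIT HIT HIT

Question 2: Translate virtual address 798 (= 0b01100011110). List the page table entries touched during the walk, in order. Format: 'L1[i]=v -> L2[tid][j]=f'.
Answer: L1[3]=2 -> L2[2][0]=72

Derivation:
vaddr = 798 = 0b01100011110
Split: l1_idx=3, l2_idx=0, offset=30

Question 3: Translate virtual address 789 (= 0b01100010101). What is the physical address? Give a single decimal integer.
vaddr = 789 = 0b01100010101
Split: l1_idx=3, l2_idx=0, offset=21
L1[3] = 2
L2[2][0] = 72
paddr = 72 * 32 + 21 = 2325

Answer: 2325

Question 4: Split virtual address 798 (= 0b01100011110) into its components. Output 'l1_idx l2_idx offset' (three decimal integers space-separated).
vaddr = 798 = 0b01100011110
  top 3 bits -> l1_idx = 3
  next 3 bits -> l2_idx = 0
  bottom 5 bits -> offset = 30

Answer: 3 0 30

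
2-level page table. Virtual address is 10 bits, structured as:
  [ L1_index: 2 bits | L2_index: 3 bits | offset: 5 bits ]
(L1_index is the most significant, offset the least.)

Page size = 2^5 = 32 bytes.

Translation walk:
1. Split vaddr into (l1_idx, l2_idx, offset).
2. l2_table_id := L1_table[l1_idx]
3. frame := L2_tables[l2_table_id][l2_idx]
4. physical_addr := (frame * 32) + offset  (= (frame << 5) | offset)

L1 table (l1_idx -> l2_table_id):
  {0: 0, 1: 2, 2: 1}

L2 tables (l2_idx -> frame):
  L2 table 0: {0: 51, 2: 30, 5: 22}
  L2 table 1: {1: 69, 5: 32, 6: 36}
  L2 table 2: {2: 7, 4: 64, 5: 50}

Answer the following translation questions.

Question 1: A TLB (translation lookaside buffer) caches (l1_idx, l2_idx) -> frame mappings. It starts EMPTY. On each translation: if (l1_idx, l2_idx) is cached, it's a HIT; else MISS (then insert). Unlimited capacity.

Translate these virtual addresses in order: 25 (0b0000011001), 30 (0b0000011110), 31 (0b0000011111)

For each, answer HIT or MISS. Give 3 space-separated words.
Answer: MISS HIT HIT

Derivation:
vaddr=25: (0,0) not in TLB -> MISS, insert
vaddr=30: (0,0) in TLB -> HIT
vaddr=31: (0,0) in TLB -> HIT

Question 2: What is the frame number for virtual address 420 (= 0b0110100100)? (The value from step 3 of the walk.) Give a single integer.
vaddr = 420: l1_idx=1, l2_idx=5
L1[1] = 2; L2[2][5] = 50

Answer: 50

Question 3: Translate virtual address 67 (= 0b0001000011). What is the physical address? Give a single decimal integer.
vaddr = 67 = 0b0001000011
Split: l1_idx=0, l2_idx=2, offset=3
L1[0] = 0
L2[0][2] = 30
paddr = 30 * 32 + 3 = 963

Answer: 963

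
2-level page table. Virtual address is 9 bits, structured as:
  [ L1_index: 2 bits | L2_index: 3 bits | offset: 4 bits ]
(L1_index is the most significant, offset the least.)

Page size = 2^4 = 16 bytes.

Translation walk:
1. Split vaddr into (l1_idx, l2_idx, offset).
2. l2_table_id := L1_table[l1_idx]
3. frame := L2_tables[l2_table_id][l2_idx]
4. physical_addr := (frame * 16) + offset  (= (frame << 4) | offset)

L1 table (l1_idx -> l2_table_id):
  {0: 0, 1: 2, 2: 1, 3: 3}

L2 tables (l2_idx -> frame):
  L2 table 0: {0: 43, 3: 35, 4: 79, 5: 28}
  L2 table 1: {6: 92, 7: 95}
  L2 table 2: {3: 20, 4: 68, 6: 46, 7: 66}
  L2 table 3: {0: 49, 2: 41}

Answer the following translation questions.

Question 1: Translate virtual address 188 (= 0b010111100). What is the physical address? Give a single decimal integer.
vaddr = 188 = 0b010111100
Split: l1_idx=1, l2_idx=3, offset=12
L1[1] = 2
L2[2][3] = 20
paddr = 20 * 16 + 12 = 332

Answer: 332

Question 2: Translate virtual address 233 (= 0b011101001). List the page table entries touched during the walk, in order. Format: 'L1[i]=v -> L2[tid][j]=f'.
Answer: L1[1]=2 -> L2[2][6]=46

Derivation:
vaddr = 233 = 0b011101001
Split: l1_idx=1, l2_idx=6, offset=9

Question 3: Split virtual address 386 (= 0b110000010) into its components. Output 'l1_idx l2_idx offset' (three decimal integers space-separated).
vaddr = 386 = 0b110000010
  top 2 bits -> l1_idx = 3
  next 3 bits -> l2_idx = 0
  bottom 4 bits -> offset = 2

Answer: 3 0 2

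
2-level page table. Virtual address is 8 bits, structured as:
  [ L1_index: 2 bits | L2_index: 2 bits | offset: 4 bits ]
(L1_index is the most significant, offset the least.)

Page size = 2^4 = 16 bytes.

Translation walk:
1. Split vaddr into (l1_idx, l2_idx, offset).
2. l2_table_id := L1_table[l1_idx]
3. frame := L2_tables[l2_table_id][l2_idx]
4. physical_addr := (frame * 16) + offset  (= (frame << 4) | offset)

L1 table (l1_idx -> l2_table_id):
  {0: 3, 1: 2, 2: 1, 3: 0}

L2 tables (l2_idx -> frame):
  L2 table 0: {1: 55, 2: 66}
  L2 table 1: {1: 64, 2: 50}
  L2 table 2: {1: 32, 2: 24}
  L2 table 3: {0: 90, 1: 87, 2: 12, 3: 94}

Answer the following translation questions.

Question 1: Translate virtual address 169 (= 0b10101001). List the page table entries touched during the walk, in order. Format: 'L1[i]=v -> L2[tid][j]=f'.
vaddr = 169 = 0b10101001
Split: l1_idx=2, l2_idx=2, offset=9

Answer: L1[2]=1 -> L2[1][2]=50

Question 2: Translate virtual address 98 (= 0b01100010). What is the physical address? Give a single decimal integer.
vaddr = 98 = 0b01100010
Split: l1_idx=1, l2_idx=2, offset=2
L1[1] = 2
L2[2][2] = 24
paddr = 24 * 16 + 2 = 386

Answer: 386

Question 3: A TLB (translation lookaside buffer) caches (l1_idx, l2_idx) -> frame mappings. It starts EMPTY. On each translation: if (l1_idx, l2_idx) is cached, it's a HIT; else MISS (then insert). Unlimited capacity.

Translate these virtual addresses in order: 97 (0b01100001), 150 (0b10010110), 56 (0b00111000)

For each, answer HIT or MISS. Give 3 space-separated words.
vaddr=97: (1,2) not in TLB -> MISS, insert
vaddr=150: (2,1) not in TLB -> MISS, insert
vaddr=56: (0,3) not in TLB -> MISS, insert

Answer: MISS MISS MISS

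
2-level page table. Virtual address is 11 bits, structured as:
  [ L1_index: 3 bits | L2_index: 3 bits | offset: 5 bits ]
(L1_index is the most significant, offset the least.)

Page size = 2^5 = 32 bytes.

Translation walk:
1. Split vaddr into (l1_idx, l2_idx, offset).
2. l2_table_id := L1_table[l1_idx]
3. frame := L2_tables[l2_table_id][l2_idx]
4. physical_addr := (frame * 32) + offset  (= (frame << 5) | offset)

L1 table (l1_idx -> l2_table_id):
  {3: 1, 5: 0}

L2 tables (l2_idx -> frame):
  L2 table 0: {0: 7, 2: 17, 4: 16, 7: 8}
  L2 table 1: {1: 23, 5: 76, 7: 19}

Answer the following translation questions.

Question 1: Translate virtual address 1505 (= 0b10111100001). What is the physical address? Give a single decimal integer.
Answer: 257

Derivation:
vaddr = 1505 = 0b10111100001
Split: l1_idx=5, l2_idx=7, offset=1
L1[5] = 0
L2[0][7] = 8
paddr = 8 * 32 + 1 = 257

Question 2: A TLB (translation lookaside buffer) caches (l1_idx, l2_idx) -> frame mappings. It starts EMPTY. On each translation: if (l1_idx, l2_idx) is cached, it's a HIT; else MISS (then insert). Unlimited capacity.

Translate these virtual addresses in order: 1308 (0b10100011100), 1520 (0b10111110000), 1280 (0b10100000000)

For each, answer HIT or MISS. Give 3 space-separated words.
Answer: MISS MISS HIT

Derivation:
vaddr=1308: (5,0) not in TLB -> MISS, insert
vaddr=1520: (5,7) not in TLB -> MISS, insert
vaddr=1280: (5,0) in TLB -> HIT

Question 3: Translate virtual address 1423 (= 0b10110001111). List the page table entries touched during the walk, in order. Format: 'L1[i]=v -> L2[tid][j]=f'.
vaddr = 1423 = 0b10110001111
Split: l1_idx=5, l2_idx=4, offset=15

Answer: L1[5]=0 -> L2[0][4]=16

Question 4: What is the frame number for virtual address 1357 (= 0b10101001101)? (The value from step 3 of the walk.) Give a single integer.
Answer: 17

Derivation:
vaddr = 1357: l1_idx=5, l2_idx=2
L1[5] = 0; L2[0][2] = 17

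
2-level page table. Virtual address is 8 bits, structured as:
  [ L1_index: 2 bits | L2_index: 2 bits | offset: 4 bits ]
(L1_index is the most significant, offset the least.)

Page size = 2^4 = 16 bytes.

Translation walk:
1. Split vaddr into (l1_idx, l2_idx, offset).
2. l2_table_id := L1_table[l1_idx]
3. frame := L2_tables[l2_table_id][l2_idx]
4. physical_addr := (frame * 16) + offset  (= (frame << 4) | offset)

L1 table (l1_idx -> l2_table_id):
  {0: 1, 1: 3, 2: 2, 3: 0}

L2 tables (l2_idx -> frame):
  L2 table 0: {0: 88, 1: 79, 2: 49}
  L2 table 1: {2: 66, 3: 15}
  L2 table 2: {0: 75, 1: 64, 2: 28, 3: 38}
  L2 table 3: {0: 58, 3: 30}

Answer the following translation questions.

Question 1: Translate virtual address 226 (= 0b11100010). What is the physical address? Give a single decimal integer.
vaddr = 226 = 0b11100010
Split: l1_idx=3, l2_idx=2, offset=2
L1[3] = 0
L2[0][2] = 49
paddr = 49 * 16 + 2 = 786

Answer: 786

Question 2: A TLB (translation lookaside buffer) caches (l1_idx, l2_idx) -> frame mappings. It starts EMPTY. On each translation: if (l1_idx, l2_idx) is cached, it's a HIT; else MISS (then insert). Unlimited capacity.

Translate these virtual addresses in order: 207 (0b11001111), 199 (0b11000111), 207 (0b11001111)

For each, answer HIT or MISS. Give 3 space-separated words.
vaddr=207: (3,0) not in TLB -> MISS, insert
vaddr=199: (3,0) in TLB -> HIT
vaddr=207: (3,0) in TLB -> HIT

Answer: MISS HIT HIT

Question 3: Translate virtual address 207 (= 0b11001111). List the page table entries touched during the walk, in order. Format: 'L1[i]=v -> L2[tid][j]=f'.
vaddr = 207 = 0b11001111
Split: l1_idx=3, l2_idx=0, offset=15

Answer: L1[3]=0 -> L2[0][0]=88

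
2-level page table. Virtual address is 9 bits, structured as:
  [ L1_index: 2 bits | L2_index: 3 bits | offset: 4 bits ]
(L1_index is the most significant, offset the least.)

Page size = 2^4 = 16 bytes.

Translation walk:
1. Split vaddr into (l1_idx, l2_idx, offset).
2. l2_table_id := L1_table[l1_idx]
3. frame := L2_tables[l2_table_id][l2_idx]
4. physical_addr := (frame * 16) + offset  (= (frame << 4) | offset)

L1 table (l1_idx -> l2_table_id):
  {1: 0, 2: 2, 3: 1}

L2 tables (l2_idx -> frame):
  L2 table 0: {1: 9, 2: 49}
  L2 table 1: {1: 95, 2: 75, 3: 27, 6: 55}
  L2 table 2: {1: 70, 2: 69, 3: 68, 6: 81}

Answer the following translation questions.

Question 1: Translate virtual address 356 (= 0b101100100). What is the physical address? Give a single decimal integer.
vaddr = 356 = 0b101100100
Split: l1_idx=2, l2_idx=6, offset=4
L1[2] = 2
L2[2][6] = 81
paddr = 81 * 16 + 4 = 1300

Answer: 1300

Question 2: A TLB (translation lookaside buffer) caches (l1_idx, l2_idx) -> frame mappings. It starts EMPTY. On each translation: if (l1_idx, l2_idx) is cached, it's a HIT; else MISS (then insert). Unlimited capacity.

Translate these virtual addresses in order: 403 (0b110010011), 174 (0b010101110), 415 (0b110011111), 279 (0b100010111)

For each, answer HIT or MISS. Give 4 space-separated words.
vaddr=403: (3,1) not in TLB -> MISS, insert
vaddr=174: (1,2) not in TLB -> MISS, insert
vaddr=415: (3,1) in TLB -> HIT
vaddr=279: (2,1) not in TLB -> MISS, insert

Answer: MISS MISS HIT MISS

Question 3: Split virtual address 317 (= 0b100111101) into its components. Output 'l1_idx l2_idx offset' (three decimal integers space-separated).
Answer: 2 3 13

Derivation:
vaddr = 317 = 0b100111101
  top 2 bits -> l1_idx = 2
  next 3 bits -> l2_idx = 3
  bottom 4 bits -> offset = 13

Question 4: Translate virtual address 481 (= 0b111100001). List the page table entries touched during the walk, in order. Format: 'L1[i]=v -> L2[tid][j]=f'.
vaddr = 481 = 0b111100001
Split: l1_idx=3, l2_idx=6, offset=1

Answer: L1[3]=1 -> L2[1][6]=55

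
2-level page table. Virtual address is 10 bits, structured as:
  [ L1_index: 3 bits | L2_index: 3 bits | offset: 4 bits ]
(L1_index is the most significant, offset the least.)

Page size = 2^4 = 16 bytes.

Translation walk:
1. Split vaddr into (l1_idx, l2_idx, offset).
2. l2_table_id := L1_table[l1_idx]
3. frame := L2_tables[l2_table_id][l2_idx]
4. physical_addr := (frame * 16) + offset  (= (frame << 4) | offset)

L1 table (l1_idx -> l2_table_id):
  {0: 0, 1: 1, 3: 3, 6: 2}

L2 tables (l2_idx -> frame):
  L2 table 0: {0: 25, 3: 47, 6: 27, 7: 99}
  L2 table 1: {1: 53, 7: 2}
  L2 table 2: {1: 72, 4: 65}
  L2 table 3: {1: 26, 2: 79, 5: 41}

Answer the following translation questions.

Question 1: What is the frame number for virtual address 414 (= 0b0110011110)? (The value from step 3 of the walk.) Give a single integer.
vaddr = 414: l1_idx=3, l2_idx=1
L1[3] = 3; L2[3][1] = 26

Answer: 26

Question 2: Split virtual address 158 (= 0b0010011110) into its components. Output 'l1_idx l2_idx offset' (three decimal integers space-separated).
Answer: 1 1 14

Derivation:
vaddr = 158 = 0b0010011110
  top 3 bits -> l1_idx = 1
  next 3 bits -> l2_idx = 1
  bottom 4 bits -> offset = 14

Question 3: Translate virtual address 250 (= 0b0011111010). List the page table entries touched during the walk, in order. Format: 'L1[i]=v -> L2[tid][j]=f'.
Answer: L1[1]=1 -> L2[1][7]=2

Derivation:
vaddr = 250 = 0b0011111010
Split: l1_idx=1, l2_idx=7, offset=10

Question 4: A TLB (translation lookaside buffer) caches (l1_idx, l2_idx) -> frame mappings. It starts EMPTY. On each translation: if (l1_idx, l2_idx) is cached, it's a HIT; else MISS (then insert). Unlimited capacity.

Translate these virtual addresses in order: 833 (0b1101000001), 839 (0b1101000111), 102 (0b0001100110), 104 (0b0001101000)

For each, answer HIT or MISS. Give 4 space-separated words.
Answer: MISS HIT MISS HIT

Derivation:
vaddr=833: (6,4) not in TLB -> MISS, insert
vaddr=839: (6,4) in TLB -> HIT
vaddr=102: (0,6) not in TLB -> MISS, insert
vaddr=104: (0,6) in TLB -> HIT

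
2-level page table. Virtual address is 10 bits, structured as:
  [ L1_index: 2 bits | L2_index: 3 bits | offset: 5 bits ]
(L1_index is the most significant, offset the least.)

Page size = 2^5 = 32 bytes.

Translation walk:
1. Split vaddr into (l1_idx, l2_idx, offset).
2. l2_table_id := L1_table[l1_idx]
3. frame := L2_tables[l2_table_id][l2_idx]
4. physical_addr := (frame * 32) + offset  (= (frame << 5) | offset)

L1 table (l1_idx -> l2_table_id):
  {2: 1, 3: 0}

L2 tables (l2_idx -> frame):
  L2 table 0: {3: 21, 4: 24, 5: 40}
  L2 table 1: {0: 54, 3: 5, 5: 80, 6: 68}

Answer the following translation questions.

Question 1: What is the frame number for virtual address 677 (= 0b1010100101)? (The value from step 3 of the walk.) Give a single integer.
Answer: 80

Derivation:
vaddr = 677: l1_idx=2, l2_idx=5
L1[2] = 1; L2[1][5] = 80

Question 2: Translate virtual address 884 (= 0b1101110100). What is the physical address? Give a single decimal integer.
Answer: 692

Derivation:
vaddr = 884 = 0b1101110100
Split: l1_idx=3, l2_idx=3, offset=20
L1[3] = 0
L2[0][3] = 21
paddr = 21 * 32 + 20 = 692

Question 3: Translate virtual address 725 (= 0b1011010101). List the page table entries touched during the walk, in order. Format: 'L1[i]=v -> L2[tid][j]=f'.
vaddr = 725 = 0b1011010101
Split: l1_idx=2, l2_idx=6, offset=21

Answer: L1[2]=1 -> L2[1][6]=68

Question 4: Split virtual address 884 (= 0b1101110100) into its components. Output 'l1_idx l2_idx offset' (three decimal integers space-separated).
Answer: 3 3 20

Derivation:
vaddr = 884 = 0b1101110100
  top 2 bits -> l1_idx = 3
  next 3 bits -> l2_idx = 3
  bottom 5 bits -> offset = 20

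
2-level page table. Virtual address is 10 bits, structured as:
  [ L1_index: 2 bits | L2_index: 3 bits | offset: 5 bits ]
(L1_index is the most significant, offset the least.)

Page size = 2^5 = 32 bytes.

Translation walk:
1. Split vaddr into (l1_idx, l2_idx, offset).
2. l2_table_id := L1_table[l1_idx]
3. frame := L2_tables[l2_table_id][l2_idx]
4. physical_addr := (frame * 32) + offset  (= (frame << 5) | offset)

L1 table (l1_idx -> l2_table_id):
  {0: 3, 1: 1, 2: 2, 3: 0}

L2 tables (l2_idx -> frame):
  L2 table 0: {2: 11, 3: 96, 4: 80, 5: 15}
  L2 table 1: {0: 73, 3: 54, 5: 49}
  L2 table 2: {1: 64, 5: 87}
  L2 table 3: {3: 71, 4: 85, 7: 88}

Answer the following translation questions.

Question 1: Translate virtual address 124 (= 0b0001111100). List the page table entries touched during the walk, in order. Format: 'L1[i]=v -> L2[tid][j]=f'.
vaddr = 124 = 0b0001111100
Split: l1_idx=0, l2_idx=3, offset=28

Answer: L1[0]=3 -> L2[3][3]=71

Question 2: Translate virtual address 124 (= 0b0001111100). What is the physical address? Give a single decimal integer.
vaddr = 124 = 0b0001111100
Split: l1_idx=0, l2_idx=3, offset=28
L1[0] = 3
L2[3][3] = 71
paddr = 71 * 32 + 28 = 2300

Answer: 2300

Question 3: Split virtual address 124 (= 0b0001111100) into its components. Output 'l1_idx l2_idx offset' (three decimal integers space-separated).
Answer: 0 3 28

Derivation:
vaddr = 124 = 0b0001111100
  top 2 bits -> l1_idx = 0
  next 3 bits -> l2_idx = 3
  bottom 5 bits -> offset = 28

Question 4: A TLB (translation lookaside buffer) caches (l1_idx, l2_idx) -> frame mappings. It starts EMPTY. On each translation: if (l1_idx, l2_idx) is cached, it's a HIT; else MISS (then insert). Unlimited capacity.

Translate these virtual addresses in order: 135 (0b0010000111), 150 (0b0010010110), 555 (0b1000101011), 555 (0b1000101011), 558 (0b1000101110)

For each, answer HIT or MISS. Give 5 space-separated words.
vaddr=135: (0,4) not in TLB -> MISS, insert
vaddr=150: (0,4) in TLB -> HIT
vaddr=555: (2,1) not in TLB -> MISS, insert
vaddr=555: (2,1) in TLB -> HIT
vaddr=558: (2,1) in TLB -> HIT

Answer: MISS HIT MISS HIT HIT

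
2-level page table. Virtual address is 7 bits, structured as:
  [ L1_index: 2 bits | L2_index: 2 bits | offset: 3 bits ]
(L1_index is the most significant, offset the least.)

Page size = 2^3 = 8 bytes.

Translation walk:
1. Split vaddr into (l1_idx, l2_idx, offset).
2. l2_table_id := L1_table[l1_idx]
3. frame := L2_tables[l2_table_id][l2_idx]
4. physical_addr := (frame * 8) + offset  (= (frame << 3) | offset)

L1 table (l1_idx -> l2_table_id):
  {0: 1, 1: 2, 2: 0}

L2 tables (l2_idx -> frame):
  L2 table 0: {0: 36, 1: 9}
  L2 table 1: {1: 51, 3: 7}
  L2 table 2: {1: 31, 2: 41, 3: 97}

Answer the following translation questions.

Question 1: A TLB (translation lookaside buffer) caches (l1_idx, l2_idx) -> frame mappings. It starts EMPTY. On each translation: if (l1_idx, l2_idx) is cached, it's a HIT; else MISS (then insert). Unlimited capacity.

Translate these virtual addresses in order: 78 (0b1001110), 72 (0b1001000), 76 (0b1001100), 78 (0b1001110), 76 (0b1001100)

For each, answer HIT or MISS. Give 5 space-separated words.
Answer: MISS HIT HIT HIT HIT

Derivation:
vaddr=78: (2,1) not in TLB -> MISS, insert
vaddr=72: (2,1) in TLB -> HIT
vaddr=76: (2,1) in TLB -> HIT
vaddr=78: (2,1) in TLB -> HIT
vaddr=76: (2,1) in TLB -> HIT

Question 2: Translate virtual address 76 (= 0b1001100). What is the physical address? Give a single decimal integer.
vaddr = 76 = 0b1001100
Split: l1_idx=2, l2_idx=1, offset=4
L1[2] = 0
L2[0][1] = 9
paddr = 9 * 8 + 4 = 76

Answer: 76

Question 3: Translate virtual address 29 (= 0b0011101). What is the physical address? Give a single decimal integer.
Answer: 61

Derivation:
vaddr = 29 = 0b0011101
Split: l1_idx=0, l2_idx=3, offset=5
L1[0] = 1
L2[1][3] = 7
paddr = 7 * 8 + 5 = 61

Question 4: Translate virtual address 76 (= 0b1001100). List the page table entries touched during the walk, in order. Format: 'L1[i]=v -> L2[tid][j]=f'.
Answer: L1[2]=0 -> L2[0][1]=9

Derivation:
vaddr = 76 = 0b1001100
Split: l1_idx=2, l2_idx=1, offset=4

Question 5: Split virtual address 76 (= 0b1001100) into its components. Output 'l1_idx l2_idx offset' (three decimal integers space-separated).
vaddr = 76 = 0b1001100
  top 2 bits -> l1_idx = 2
  next 2 bits -> l2_idx = 1
  bottom 3 bits -> offset = 4

Answer: 2 1 4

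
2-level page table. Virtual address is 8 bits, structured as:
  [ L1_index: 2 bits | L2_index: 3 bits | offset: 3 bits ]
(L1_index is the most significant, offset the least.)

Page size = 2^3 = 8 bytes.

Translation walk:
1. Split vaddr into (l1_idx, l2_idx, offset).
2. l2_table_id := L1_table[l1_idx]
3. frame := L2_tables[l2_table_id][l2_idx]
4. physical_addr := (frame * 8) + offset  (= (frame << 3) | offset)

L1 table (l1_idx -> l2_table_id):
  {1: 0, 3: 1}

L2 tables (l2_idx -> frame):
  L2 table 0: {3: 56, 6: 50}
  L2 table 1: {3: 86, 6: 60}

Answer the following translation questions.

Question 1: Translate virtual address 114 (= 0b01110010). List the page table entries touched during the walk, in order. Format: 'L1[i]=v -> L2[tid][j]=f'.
Answer: L1[1]=0 -> L2[0][6]=50

Derivation:
vaddr = 114 = 0b01110010
Split: l1_idx=1, l2_idx=6, offset=2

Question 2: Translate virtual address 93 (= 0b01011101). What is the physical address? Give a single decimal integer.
Answer: 453

Derivation:
vaddr = 93 = 0b01011101
Split: l1_idx=1, l2_idx=3, offset=5
L1[1] = 0
L2[0][3] = 56
paddr = 56 * 8 + 5 = 453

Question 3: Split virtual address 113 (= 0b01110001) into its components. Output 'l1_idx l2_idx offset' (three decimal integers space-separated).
Answer: 1 6 1

Derivation:
vaddr = 113 = 0b01110001
  top 2 bits -> l1_idx = 1
  next 3 bits -> l2_idx = 6
  bottom 3 bits -> offset = 1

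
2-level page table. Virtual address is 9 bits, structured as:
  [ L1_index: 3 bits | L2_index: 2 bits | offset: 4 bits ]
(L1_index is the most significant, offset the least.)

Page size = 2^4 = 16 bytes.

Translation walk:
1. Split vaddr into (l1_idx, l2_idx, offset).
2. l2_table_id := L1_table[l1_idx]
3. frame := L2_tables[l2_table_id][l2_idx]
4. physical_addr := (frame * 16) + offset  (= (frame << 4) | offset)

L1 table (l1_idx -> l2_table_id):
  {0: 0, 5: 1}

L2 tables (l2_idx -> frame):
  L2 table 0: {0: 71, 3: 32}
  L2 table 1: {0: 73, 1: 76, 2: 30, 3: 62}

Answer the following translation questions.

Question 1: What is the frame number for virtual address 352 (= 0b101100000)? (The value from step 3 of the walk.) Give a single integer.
vaddr = 352: l1_idx=5, l2_idx=2
L1[5] = 1; L2[1][2] = 30

Answer: 30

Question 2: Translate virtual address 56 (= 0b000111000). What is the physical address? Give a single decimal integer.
vaddr = 56 = 0b000111000
Split: l1_idx=0, l2_idx=3, offset=8
L1[0] = 0
L2[0][3] = 32
paddr = 32 * 16 + 8 = 520

Answer: 520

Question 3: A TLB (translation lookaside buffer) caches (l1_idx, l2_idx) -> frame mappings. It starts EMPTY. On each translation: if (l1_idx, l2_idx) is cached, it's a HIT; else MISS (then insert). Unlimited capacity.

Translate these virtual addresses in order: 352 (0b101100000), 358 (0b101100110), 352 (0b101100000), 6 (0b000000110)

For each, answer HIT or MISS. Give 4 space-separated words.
Answer: MISS HIT HIT MISS

Derivation:
vaddr=352: (5,2) not in TLB -> MISS, insert
vaddr=358: (5,2) in TLB -> HIT
vaddr=352: (5,2) in TLB -> HIT
vaddr=6: (0,0) not in TLB -> MISS, insert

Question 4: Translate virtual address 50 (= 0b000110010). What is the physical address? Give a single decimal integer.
Answer: 514

Derivation:
vaddr = 50 = 0b000110010
Split: l1_idx=0, l2_idx=3, offset=2
L1[0] = 0
L2[0][3] = 32
paddr = 32 * 16 + 2 = 514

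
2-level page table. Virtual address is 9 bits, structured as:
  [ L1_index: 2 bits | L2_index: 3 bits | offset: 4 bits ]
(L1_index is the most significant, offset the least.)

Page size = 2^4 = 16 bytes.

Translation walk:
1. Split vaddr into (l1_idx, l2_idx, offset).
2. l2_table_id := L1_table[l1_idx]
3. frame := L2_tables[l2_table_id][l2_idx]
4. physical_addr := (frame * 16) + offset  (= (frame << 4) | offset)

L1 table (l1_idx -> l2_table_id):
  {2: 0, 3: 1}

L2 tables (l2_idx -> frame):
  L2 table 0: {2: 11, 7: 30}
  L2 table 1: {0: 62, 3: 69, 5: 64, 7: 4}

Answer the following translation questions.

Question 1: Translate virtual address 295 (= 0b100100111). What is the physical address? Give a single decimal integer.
vaddr = 295 = 0b100100111
Split: l1_idx=2, l2_idx=2, offset=7
L1[2] = 0
L2[0][2] = 11
paddr = 11 * 16 + 7 = 183

Answer: 183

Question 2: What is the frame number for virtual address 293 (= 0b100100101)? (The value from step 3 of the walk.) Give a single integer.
Answer: 11

Derivation:
vaddr = 293: l1_idx=2, l2_idx=2
L1[2] = 0; L2[0][2] = 11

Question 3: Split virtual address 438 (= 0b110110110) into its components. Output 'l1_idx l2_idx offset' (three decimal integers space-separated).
Answer: 3 3 6

Derivation:
vaddr = 438 = 0b110110110
  top 2 bits -> l1_idx = 3
  next 3 bits -> l2_idx = 3
  bottom 4 bits -> offset = 6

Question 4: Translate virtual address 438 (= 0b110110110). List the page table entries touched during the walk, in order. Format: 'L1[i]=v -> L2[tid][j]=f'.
vaddr = 438 = 0b110110110
Split: l1_idx=3, l2_idx=3, offset=6

Answer: L1[3]=1 -> L2[1][3]=69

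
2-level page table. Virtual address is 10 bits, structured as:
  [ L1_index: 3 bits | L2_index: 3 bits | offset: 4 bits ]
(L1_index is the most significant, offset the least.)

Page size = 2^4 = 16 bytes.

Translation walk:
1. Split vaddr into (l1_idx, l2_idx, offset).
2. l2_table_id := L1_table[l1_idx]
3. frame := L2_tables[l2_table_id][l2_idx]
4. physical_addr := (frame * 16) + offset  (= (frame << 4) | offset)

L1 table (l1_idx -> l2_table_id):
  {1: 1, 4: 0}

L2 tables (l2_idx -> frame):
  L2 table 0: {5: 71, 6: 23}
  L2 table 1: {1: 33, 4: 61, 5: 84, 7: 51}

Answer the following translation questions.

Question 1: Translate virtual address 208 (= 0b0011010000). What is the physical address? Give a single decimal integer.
Answer: 1344

Derivation:
vaddr = 208 = 0b0011010000
Split: l1_idx=1, l2_idx=5, offset=0
L1[1] = 1
L2[1][5] = 84
paddr = 84 * 16 + 0 = 1344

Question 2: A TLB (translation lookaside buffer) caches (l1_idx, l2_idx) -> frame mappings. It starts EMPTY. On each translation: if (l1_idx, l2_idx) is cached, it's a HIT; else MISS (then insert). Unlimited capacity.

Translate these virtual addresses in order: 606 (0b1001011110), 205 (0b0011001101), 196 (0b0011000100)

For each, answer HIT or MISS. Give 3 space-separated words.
vaddr=606: (4,5) not in TLB -> MISS, insert
vaddr=205: (1,4) not in TLB -> MISS, insert
vaddr=196: (1,4) in TLB -> HIT

Answer: MISS MISS HIT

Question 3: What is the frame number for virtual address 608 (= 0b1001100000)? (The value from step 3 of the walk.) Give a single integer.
Answer: 23

Derivation:
vaddr = 608: l1_idx=4, l2_idx=6
L1[4] = 0; L2[0][6] = 23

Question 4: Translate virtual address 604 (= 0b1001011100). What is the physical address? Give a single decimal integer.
vaddr = 604 = 0b1001011100
Split: l1_idx=4, l2_idx=5, offset=12
L1[4] = 0
L2[0][5] = 71
paddr = 71 * 16 + 12 = 1148

Answer: 1148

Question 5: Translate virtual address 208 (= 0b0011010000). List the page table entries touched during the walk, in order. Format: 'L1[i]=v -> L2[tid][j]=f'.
Answer: L1[1]=1 -> L2[1][5]=84

Derivation:
vaddr = 208 = 0b0011010000
Split: l1_idx=1, l2_idx=5, offset=0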